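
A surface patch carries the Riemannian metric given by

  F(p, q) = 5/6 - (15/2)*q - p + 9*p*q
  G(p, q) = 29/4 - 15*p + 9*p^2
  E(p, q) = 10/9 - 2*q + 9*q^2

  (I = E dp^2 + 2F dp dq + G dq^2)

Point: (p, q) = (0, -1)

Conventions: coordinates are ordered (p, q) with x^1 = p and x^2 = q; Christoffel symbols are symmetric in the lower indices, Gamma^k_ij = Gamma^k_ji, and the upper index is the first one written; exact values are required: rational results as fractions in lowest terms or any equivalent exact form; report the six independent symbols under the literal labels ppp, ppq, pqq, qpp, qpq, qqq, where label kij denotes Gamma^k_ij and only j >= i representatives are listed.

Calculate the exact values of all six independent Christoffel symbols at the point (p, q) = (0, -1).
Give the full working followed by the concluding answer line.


E = 109/9, F = 25/3, G = 29/4 at the point
E_p = 0, E_q = -20, F_p = -10, F_q = -15/2, G_p = -15, G_q = 0
EG - F^2 = 661/36;  g^inv = (36/661) * [[29/4, -25/3], [-25/3, 109/9]]
first-kind symbols [ij,l] = (1/2)(d_i g_jl + d_j g_il - d_l g_ij): [pp,p] = E_p/2 = 0, [pp,q] = F_p - E_q/2 = 0, [pq,p] = E_q/2 = -10, [pq,q] = G_p/2 = -15/2, [qq,p] = F_q - G_p/2 = 0, [qq,q] = G_q/2 = 0
Gamma^p_ij = (G*[ij,p] - F*[ij,q])/(EG - F^2), Gamma^q_ij = (E*[ij,q] - F*[ij,p])/(EG - F^2)

Answer: Gamma_ppp = 0, Gamma_ppq = -360/661, Gamma_pqq = 0, Gamma_qpp = 0, Gamma_qpq = -270/661, Gamma_qqq = 0


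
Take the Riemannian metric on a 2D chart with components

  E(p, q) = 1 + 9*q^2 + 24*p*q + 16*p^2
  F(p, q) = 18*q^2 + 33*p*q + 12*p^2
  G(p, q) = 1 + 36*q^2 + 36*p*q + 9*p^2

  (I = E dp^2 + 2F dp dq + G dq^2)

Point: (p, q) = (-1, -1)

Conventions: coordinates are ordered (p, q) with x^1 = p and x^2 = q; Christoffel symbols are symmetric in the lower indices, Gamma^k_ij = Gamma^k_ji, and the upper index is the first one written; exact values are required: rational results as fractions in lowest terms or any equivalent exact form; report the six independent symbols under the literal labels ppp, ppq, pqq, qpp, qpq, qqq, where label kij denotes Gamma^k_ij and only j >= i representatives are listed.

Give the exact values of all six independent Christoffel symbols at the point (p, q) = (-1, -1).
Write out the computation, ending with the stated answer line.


E = 50, F = 63, G = 82 at the point
E_p = -56, E_q = -42, F_p = -57, F_q = -69, G_p = -54, G_q = -108
EG - F^2 = 131;  g^inv = (1/131) * [[82, -63], [-63, 50]]
first-kind symbols [ij,l] = (1/2)(d_i g_jl + d_j g_il - d_l g_ij): [pp,p] = E_p/2 = -28, [pp,q] = F_p - E_q/2 = -36, [pq,p] = E_q/2 = -21, [pq,q] = G_p/2 = -27, [qq,p] = F_q - G_p/2 = -42, [qq,q] = G_q/2 = -54
Gamma^p_ij = (G*[ij,p] - F*[ij,q])/(EG - F^2), Gamma^q_ij = (E*[ij,q] - F*[ij,p])/(EG - F^2)

Answer: Gamma_ppp = -28/131, Gamma_ppq = -21/131, Gamma_pqq = -42/131, Gamma_qpp = -36/131, Gamma_qpq = -27/131, Gamma_qqq = -54/131


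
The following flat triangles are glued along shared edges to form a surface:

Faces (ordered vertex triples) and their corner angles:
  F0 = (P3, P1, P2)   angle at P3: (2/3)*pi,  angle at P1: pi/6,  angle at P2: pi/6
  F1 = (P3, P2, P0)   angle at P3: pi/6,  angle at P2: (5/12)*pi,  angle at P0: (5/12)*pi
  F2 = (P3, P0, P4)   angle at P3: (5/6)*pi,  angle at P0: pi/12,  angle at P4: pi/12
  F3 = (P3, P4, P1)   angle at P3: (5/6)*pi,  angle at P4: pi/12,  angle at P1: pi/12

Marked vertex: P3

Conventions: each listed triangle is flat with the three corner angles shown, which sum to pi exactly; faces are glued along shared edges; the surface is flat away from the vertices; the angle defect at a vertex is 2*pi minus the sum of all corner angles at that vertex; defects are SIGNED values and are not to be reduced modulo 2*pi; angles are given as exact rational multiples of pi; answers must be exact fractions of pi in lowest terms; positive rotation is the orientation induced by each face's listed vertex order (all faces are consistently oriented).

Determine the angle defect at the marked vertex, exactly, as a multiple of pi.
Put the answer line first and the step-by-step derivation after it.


Answer: defect(P3) = -pi/2

Sum of corner angles at P3: (5/2)*pi
defect = 2*pi - (5/2)*pi


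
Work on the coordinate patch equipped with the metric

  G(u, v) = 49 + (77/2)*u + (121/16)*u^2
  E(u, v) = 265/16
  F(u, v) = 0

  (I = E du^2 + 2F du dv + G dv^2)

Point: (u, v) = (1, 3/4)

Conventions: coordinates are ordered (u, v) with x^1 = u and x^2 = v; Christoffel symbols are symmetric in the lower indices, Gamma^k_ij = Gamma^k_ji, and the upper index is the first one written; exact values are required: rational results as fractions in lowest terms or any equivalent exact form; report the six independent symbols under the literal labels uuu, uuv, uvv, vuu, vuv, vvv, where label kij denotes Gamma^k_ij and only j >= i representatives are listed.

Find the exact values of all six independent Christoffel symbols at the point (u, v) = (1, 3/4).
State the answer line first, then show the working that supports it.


Answer: Gamma_uuu = 0, Gamma_uuv = 0, Gamma_uvv = -429/265, Gamma_vuu = 0, Gamma_vuv = 11/39, Gamma_vvv = 0

E = 265/16, F = 0, G = 1521/16 at the point
E_u = 0, E_v = 0, F_u = 0, F_v = 0, G_u = 429/8, G_v = 0
EG - F^2 = 403065/256;  g^inv = (256/403065) * [[1521/16, 0], [0, 265/16]]
first-kind symbols [ij,l] = (1/2)(d_i g_jl + d_j g_il - d_l g_ij): [uu,u] = E_u/2 = 0, [uu,v] = F_u - E_v/2 = 0, [uv,u] = E_v/2 = 0, [uv,v] = G_u/2 = 429/16, [vv,u] = F_v - G_u/2 = -429/16, [vv,v] = G_v/2 = 0
Gamma^u_ij = (G*[ij,u] - F*[ij,v])/(EG - F^2), Gamma^v_ij = (E*[ij,v] - F*[ij,u])/(EG - F^2)


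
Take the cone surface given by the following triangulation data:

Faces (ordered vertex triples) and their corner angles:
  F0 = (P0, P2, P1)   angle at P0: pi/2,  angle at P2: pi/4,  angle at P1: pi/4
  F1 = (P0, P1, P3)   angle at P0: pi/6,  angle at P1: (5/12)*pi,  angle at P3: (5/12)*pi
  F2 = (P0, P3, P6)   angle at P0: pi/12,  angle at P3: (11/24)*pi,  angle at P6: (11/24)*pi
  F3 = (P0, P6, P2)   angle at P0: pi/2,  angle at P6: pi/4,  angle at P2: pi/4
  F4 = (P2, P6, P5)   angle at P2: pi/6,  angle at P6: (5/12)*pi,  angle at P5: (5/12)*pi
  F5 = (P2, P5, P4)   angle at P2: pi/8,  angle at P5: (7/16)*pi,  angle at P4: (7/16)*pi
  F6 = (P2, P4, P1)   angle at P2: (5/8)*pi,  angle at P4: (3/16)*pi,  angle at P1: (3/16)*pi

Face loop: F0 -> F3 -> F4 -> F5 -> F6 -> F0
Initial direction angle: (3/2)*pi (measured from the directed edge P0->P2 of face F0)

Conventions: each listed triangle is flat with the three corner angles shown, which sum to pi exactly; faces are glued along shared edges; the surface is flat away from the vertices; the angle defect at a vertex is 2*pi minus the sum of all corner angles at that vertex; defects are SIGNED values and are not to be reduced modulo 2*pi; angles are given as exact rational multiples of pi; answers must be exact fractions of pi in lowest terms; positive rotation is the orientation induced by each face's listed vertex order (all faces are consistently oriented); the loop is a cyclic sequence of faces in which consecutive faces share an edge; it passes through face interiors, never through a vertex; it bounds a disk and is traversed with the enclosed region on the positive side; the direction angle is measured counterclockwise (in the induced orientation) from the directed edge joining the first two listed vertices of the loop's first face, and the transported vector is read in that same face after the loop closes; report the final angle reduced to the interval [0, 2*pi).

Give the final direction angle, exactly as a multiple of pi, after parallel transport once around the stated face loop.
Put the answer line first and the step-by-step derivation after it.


Answer: final direction angle = pi/12

enclosed vertex P2: corner angles sum to (17/12)*pi, defect = 2*pi - (17/12)*pi = (7/12)*pi
summing the enclosed defects onto the initial angle, mod 2*pi in the induced orientation:
final angle = (3/2)*pi + (7/12)*pi = pi/12 (mod 2*pi)


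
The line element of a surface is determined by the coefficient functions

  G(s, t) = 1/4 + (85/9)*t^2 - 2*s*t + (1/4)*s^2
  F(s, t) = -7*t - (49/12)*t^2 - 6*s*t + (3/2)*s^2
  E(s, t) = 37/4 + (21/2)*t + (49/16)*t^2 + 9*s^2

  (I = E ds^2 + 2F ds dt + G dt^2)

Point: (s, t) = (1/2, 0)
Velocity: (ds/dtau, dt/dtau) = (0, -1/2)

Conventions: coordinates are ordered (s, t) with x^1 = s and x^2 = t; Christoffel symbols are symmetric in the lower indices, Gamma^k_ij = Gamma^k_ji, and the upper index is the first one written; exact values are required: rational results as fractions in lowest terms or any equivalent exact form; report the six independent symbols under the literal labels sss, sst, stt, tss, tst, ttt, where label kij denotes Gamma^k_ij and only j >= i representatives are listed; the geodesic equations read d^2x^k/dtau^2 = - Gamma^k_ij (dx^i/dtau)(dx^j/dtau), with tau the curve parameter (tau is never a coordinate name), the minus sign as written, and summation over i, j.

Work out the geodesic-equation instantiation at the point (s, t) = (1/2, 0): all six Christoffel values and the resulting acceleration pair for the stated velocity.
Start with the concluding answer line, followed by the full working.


Answer: Gamma_sss = 180/221, Gamma_sst = 6/13, Gamma_stt = -381/442, Gamma_tss = -2868/221, Gamma_tst = -2/13, Gamma_ttt = -125/221; accelerations (d^2s/dtau^2, d^2t/dtau^2) = (381/1768, 125/884)

E = 23/2, F = 3/8, G = 5/16 at the point
E_s = 9, E_t = 21/2, F_s = 3/2, F_t = -10, G_s = 1/4, G_t = -1
EG - F^2 = 221/64;  g^inv = (64/221) * [[5/16, -3/8], [-3/8, 23/2]]
first-kind symbols [ij,l] = (1/2)(d_i g_jl + d_j g_il - d_l g_ij): [ss,s] = E_s/2 = 9/2, [ss,t] = F_s - E_t/2 = -15/4, [st,s] = E_t/2 = 21/4, [st,t] = G_s/2 = 1/8, [tt,s] = F_t - G_s/2 = -81/8, [tt,t] = G_t/2 = -1/2
Gamma^s_ij = (G*[ij,s] - F*[ij,t])/(EG - F^2), Gamma^t_ij = (E*[ij,t] - F*[ij,s])/(EG - F^2)
Gamma_sss = 180/221, Gamma_sst = 6/13, Gamma_stt = -381/442, Gamma_tss = -2868/221, Gamma_tst = -2/13, Gamma_ttt = -125/221
d^2s/dtau^2 = -(Gamma_sss*(0)^2 + 2*Gamma_sst*(0)*(-1/2) + Gamma_stt*(-1/2)^2) = 381/1768
d^2t/dtau^2 = -(Gamma_tss*(0)^2 + 2*Gamma_tst*(0)*(-1/2) + Gamma_ttt*(-1/2)^2) = 125/884


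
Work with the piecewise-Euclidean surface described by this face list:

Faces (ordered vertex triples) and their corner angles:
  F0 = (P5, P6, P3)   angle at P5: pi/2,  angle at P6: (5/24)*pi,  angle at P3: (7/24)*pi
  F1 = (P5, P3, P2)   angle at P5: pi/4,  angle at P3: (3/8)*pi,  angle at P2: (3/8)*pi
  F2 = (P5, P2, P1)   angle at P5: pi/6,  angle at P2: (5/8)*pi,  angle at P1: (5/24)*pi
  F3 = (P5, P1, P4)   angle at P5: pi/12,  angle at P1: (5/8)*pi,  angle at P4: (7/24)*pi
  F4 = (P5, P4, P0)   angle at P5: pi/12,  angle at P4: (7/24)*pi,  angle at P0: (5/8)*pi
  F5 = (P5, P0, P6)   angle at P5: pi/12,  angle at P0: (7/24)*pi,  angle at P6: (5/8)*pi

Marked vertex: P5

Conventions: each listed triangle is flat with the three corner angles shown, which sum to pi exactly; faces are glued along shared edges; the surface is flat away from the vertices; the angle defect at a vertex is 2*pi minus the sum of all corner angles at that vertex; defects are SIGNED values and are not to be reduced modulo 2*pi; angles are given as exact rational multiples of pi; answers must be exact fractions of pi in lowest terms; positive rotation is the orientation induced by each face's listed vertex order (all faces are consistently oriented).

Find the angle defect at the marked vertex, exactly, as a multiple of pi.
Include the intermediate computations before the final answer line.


Sum of corner angles at P5: (7/6)*pi
defect = 2*pi - (7/6)*pi

Answer: defect(P5) = (5/6)*pi


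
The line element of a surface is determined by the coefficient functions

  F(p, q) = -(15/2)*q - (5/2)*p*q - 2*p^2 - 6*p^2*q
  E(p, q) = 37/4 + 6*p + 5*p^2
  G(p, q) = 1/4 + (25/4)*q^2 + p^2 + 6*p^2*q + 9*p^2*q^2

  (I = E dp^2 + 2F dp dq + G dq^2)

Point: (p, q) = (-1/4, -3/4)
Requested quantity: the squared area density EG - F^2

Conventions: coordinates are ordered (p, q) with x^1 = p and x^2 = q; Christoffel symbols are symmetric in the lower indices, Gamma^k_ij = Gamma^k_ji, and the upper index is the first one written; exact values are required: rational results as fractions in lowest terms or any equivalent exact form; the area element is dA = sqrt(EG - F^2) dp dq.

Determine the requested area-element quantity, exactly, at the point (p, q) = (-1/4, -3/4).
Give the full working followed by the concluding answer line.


E = 129/16, F = 85/16, G = 989/256; EG - F^2 = 11981/4096

Answer: EG - F^2 = 11981/4096


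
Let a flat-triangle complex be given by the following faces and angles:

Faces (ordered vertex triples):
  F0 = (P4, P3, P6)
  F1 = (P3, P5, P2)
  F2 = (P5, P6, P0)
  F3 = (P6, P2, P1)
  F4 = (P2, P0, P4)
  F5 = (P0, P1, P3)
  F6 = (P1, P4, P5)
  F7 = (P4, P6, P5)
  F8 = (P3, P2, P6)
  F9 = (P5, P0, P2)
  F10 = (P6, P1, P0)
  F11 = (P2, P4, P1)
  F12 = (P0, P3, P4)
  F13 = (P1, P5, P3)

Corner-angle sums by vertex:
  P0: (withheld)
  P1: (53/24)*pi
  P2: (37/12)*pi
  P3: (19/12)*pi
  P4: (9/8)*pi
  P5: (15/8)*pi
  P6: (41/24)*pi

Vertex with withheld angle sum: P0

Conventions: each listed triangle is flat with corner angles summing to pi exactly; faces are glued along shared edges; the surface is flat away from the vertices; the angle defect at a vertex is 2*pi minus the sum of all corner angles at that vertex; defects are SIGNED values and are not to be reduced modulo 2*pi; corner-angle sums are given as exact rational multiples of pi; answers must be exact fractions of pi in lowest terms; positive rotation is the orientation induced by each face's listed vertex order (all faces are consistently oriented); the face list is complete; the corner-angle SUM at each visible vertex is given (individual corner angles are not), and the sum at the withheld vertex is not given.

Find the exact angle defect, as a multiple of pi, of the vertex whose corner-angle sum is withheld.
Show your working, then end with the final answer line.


V = 7, E = 21, F = 14; chi = V - E + F = 0
Gauss-Bonnet: total defect = 2*pi*chi = 0; visible defects sum to (5/12)*pi

Answer: defect(P0) = (-5/12)*pi


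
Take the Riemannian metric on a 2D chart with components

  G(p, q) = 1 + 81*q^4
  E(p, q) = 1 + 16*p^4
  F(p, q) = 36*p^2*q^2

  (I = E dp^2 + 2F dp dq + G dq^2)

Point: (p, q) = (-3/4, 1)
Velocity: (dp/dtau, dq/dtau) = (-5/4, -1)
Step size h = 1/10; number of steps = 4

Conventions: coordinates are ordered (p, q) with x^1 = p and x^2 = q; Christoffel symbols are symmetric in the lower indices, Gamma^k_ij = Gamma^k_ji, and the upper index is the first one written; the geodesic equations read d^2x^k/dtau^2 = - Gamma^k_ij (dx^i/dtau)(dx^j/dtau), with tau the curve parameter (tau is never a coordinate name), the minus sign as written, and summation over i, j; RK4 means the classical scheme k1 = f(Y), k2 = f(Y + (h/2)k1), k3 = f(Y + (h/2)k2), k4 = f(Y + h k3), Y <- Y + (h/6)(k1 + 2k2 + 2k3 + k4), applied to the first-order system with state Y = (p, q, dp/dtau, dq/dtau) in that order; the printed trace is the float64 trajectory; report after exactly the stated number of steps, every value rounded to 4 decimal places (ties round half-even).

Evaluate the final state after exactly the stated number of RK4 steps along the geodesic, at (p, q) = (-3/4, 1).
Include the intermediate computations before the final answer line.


f(Y) = (dp/dtau, dq/dtau, -Gamma^p_ij Y'^i Y'^j, -Gamma^q_ij Y'^i Y'^j) with the Gammas evaluated at the stage position; h = 0.100000; intermediate values shown to 6 dp
step 0: p = -0.7500, q = 1.0000, dp/dtau = -1.2500, dq/dtau = -1.0000
step 1:
  k1: at (p, q) = (-0.750000, 1.000000), (dp/dtau, dq/dtau) = (-1.250000, -1.000000); Gamma_ppp = -0.155061, Gamma_ppq = 0.000000, Gamma_pqq = 0.465183, Gamma_qpp = -0.620244, Gamma_qpq = 0.000000, Gamma_qqq = 1.860732; k1 = (-1.250000, -1.000000, -0.222900, -0.891601)
  k2: at (p, q) = (-0.812500, 0.950000), (dp/dtau, dq/dtau) = (-1.261145, -1.044580); Gamma_ppp = -0.232110, Gamma_ppq = 0.000000, Gamma_pqq = 0.610628, Gamma_qpp = -0.713965, Gamma_qpq = 0.000000, Gamma_qqq = 1.878278; k2 = (-1.261145, -1.044580, -0.297117, -0.913926)
  k3: at (p, q) = (-0.813057, 0.947771), (dp/dtau, dq/dtau) = (-1.264856, -1.045696); Gamma_ppp = -0.234484, Gamma_ppq = 0.000000, Gamma_pqq = 0.615004, Gamma_qpp = -0.716903, Gamma_qpq = 0.000000, Gamma_qqq = 1.880290; k3 = (-1.264856, -1.045696, -0.297353, -0.909117)
  k4: at (p, q) = (-0.876486, 0.895430), (dp/dtau, dq/dtau) = (-1.279735, -1.090912); Gamma_ppp = -0.344663, Gamma_ppq = 0.000000, Gamma_pqq = 0.792254, Gamma_qpp = -0.809378, Gamma_qpq = 0.000000, Gamma_qqq = 1.860464; k4 = (-1.279735, -1.090912, -0.378390, -0.888579)
  Y <- Y + (h/6)(k1 + 2k2 + 2k3 + k4): p = -0.8764, q = 0.8955, dp/dtau = -1.2798, dq/dtau = -1.0904
step 2:
  k1: at (p, q) = (-0.876362, 0.895476), (dp/dtau, dq/dtau) = (-1.279837, -1.090438); Gamma_ppp = -0.344489, Gamma_ppq = 0.000000, Gamma_pqq = 0.792005, Gamma_qpp = -0.809279, Gamma_qpq = 0.000000, Gamma_qqq = 1.860591; k1 = (-1.279837, -1.090438, -0.377470, -0.886758)
  k2: at (p, q) = (-0.940354, 0.840954), (dp/dtau, dq/dtau) = (-1.298711, -1.134776); Gamma_ppp = -0.492555, Gamma_ppq = 0.000000, Gamma_pqq = 0.991101, Gamma_qpp = -0.886336, Gamma_qpq = 0.000000, Gamma_qqq = 1.783453; k2 = (-1.298711, -1.134776, -0.445489, -0.801642)
  k3: at (p, q) = (-0.941298, 0.838737), (dp/dtau, dq/dtau) = (-1.302112, -1.130520); Gamma_ppp = -0.497495, Gamma_ppq = 0.000000, Gamma_pqq = 0.997401, Gamma_qpp = -0.888727, Gamma_qpq = 0.000000, Gamma_qqq = 1.781761; k3 = (-1.302112, -1.130520, -0.431253, -0.770393)
  k4: at (p, q) = (-1.006573, 0.782424), (dp/dtau, dq/dtau) = (-1.322963, -1.167477); Gamma_ppp = -0.683010, Gamma_ppq = 0.000000, Gamma_pqq = 1.194555, Gamma_qpp = -0.928544, Gamma_qpq = 0.000000, Gamma_qqq = 1.623983; k4 = (-1.322963, -1.167477, -0.432757, -0.588328)
  Y <- Y + (h/6)(k1 + 2k2 + 2k3 + k4): p = -1.0064, q = 0.7823, dp/dtau = -1.3226, dq/dtau = -1.1674
step 3:
  k1: at (p, q) = (-1.006436, 0.782334), (dp/dtau, dq/dtau) = (-1.322566, -1.167424); Gamma_ppp = -0.683058, Gamma_ppq = 0.000000, Gamma_pqq = 1.194664, Gamma_qpp = -0.928649, Gamma_qpq = 0.000000, Gamma_qqq = 1.624202; k1 = (-1.322566, -1.167424, -0.433391, -0.589215)
  k2: at (p, q) = (-1.072565, 0.723963), (dp/dtau, dq/dtau) = (-1.344235, -1.196884); Gamma_ppp = -0.888767, Gamma_ppq = 0.000000, Gamma_pqq = 1.349780, Gamma_qpp = -0.911078, Gamma_qpq = 0.000000, Gamma_qqq = 1.383664; k2 = (-1.344235, -1.196884, -0.327630, -0.335855)
  k3: at (p, q) = (-1.073648, 0.722490), (dp/dtau, dq/dtau) = (-1.338947, -1.184216); Gamma_ppp = -0.893370, Gamma_ppq = 0.000000, Gamma_pqq = 1.352644, Gamma_qpp = -0.910234, Gamma_qpq = 0.000000, Gamma_qqq = 1.378178; k3 = (-1.338947, -1.184216, -0.295290, -0.300864)
  k4: at (p, q) = (-1.140331, 0.663912), (dp/dtau, dq/dtau) = (-1.352095, -1.197510); Gamma_ppp = -1.083549, Gamma_ppq = 0.000000, Gamma_pqq = 1.419419, Gamma_qpp = -0.826400, Gamma_qpq = 0.000000, Gamma_qqq = 1.082561; k4 = (-1.352095, -1.197510, -0.054590, -0.041634)
  Y <- Y + (h/6)(k1 + 2k2 + 2k3 + k4): p = -1.1405, q = 0.6635, dp/dtau = -1.3515, dq/dtau = -1.1992
step 4:
  k1: at (p, q) = (-1.140453, 0.663548), (dp/dtau, dq/dtau) = (-1.351463, -1.199162); Gamma_ppp = -1.084464, Gamma_ppq = 0.000000, Gamma_pqq = 1.419686, Gamma_qpp = -0.826014, Gamma_qpq = 0.000000, Gamma_qqq = 1.081346; k1 = (-1.351463, -1.199162, -0.060773, -0.046290)
  k2: at (p, q) = (-1.208027, 0.603590), (dp/dtau, dq/dtau) = (-1.354501, -1.201476); Gamma_ppp = -1.231045, Gamma_ppq = 0.000000, Gamma_pqq = 1.383955, Gamma_qpp = -0.691493, Gamma_qpq = 0.000000, Gamma_qqq = 0.777384; k2 = (-1.354501, -1.201476, 0.260764, 0.146474)
  k3: at (p, q) = (-1.208179, 0.603474), (dp/dtau, dq/dtau) = (-1.338425, -1.191838); Gamma_ppp = -1.231270, Gamma_ppq = 0.000000, Gamma_pqq = 1.383769, Gamma_qpp = -0.691180, Gamma_qpq = 0.000000, Gamma_qqq = 0.776786; k3 = (-1.338425, -1.191838, 0.240059, 0.134759)
  k4: at (p, q) = (-1.274296, 0.544364), (dp/dtau, dq/dtau) = (-1.327457, -1.185686); Gamma_ppp = -1.316362, Gamma_ppq = 0.000000, Gamma_pqq = 1.265253, Gamma_qpp = -0.540501, Gamma_qpq = 0.000000, Gamma_qqq = 0.519516; k4 = (-1.327457, -1.185686, 0.540859, 0.222078)
  Y <- Y + (h/6)(k1 + 2k2 + 2k3 + k4): p = -1.2749, q = 0.5440, dp/dtau = -1.3268, dq/dtau = -1.1869

Answer: p = -1.2749, q = 0.5440, dp/dtau = -1.3268, dq/dtau = -1.1869


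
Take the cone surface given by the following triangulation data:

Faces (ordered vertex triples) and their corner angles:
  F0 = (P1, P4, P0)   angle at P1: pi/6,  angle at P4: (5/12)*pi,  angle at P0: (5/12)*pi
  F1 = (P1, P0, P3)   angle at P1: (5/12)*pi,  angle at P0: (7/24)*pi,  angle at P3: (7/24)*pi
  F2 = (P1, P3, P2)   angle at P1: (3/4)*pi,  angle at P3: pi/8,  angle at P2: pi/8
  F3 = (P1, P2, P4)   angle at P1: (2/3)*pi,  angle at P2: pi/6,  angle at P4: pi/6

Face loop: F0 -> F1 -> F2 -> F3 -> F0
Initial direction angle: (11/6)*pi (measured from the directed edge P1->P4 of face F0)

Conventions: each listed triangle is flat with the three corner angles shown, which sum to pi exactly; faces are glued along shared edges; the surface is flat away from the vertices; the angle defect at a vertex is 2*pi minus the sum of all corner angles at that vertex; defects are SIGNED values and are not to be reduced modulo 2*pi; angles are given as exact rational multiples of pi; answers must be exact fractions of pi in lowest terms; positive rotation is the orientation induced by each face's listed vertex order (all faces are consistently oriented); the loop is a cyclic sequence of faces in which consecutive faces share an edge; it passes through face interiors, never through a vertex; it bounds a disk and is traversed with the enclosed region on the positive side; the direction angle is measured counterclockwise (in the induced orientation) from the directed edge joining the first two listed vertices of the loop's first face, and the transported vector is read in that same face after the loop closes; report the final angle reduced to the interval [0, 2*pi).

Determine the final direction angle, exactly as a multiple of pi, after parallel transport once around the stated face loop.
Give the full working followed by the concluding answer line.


enclosed vertex P1: corner angles sum to 2*pi, defect = 2*pi - 2*pi = 0
adding the enclosed defects to the starting angle (mod 2*pi, induced orientation) gives the holonomy
final angle = (11/6)*pi + 0 = (11/6)*pi (mod 2*pi)

Answer: final direction angle = (11/6)*pi


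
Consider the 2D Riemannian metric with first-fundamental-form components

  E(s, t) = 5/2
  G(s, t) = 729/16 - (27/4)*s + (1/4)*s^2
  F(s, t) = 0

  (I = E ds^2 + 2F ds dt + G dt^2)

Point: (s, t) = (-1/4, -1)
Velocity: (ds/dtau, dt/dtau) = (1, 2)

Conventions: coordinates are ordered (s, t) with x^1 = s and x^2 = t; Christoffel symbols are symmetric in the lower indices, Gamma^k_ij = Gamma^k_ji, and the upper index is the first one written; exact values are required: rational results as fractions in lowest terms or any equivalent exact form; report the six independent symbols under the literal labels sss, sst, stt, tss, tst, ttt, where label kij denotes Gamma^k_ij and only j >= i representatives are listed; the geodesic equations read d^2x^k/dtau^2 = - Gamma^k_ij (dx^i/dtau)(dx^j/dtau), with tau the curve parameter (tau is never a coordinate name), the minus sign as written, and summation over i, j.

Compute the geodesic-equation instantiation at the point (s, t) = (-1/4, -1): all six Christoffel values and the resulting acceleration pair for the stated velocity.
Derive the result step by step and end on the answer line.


E = 5/2, F = 0, G = 3025/64 at the point
E_s = 0, E_t = 0, F_s = 0, F_t = 0, G_s = -55/8, G_t = 0
EG - F^2 = 15125/128;  g^inv = (128/15125) * [[3025/64, 0], [0, 5/2]]
first-kind symbols [ij,l] = (1/2)(d_i g_jl + d_j g_il - d_l g_ij): [ss,s] = E_s/2 = 0, [ss,t] = F_s - E_t/2 = 0, [st,s] = E_t/2 = 0, [st,t] = G_s/2 = -55/16, [tt,s] = F_t - G_s/2 = 55/16, [tt,t] = G_t/2 = 0
Gamma^s_ij = (G*[ij,s] - F*[ij,t])/(EG - F^2), Gamma^t_ij = (E*[ij,t] - F*[ij,s])/(EG - F^2)
Gamma_sss = 0, Gamma_sst = 0, Gamma_stt = 11/8, Gamma_tss = 0, Gamma_tst = -4/55, Gamma_ttt = 0
d^2s/dtau^2 = -(Gamma_sss*(1)^2 + 2*Gamma_sst*(1)*(2) + Gamma_stt*(2)^2) = -11/2
d^2t/dtau^2 = -(Gamma_tss*(1)^2 + 2*Gamma_tst*(1)*(2) + Gamma_ttt*(2)^2) = 16/55

Answer: Gamma_sss = 0, Gamma_sst = 0, Gamma_stt = 11/8, Gamma_tss = 0, Gamma_tst = -4/55, Gamma_ttt = 0; accelerations (d^2s/dtau^2, d^2t/dtau^2) = (-11/2, 16/55)


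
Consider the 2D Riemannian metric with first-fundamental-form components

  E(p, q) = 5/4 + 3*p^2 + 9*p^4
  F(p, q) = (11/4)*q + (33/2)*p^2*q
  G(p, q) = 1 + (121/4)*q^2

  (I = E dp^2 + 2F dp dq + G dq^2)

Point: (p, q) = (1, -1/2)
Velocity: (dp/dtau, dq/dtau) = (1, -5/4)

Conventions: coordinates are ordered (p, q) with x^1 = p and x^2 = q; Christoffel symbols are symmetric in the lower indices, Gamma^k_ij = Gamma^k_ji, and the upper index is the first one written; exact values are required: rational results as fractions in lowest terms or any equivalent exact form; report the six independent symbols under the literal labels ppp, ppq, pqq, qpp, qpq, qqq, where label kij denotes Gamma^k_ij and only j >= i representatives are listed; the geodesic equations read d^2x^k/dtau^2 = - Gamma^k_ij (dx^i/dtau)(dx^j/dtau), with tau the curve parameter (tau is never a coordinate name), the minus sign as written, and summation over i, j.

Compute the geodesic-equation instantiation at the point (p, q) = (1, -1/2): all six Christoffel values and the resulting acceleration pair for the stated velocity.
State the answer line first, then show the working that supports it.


Answer: Gamma_ppp = 112/111, Gamma_ppq = 0, Gamma_pqq = 308/333, Gamma_qpp = -88/111, Gamma_qpq = 0, Gamma_qqq = -242/333; accelerations (d^2p/dtau^2, d^2q/dtau^2) = (-3269/1332, 5137/2664)

E = 53/4, F = -77/8, G = 137/16 at the point
E_p = 42, E_q = 0, F_p = -33/2, F_q = 77/4, G_p = 0, G_q = -121/4
EG - F^2 = 333/16;  g^inv = (16/333) * [[137/16, 77/8], [77/8, 53/4]]
first-kind symbols [ij,l] = (1/2)(d_i g_jl + d_j g_il - d_l g_ij): [pp,p] = E_p/2 = 21, [pp,q] = F_p - E_q/2 = -33/2, [pq,p] = E_q/2 = 0, [pq,q] = G_p/2 = 0, [qq,p] = F_q - G_p/2 = 77/4, [qq,q] = G_q/2 = -121/8
Gamma^p_ij = (G*[ij,p] - F*[ij,q])/(EG - F^2), Gamma^q_ij = (E*[ij,q] - F*[ij,p])/(EG - F^2)
Gamma_ppp = 112/111, Gamma_ppq = 0, Gamma_pqq = 308/333, Gamma_qpp = -88/111, Gamma_qpq = 0, Gamma_qqq = -242/333
d^2p/dtau^2 = -(Gamma_ppp*(1)^2 + 2*Gamma_ppq*(1)*(-5/4) + Gamma_pqq*(-5/4)^2) = -3269/1332
d^2q/dtau^2 = -(Gamma_qpp*(1)^2 + 2*Gamma_qpq*(1)*(-5/4) + Gamma_qqq*(-5/4)^2) = 5137/2664


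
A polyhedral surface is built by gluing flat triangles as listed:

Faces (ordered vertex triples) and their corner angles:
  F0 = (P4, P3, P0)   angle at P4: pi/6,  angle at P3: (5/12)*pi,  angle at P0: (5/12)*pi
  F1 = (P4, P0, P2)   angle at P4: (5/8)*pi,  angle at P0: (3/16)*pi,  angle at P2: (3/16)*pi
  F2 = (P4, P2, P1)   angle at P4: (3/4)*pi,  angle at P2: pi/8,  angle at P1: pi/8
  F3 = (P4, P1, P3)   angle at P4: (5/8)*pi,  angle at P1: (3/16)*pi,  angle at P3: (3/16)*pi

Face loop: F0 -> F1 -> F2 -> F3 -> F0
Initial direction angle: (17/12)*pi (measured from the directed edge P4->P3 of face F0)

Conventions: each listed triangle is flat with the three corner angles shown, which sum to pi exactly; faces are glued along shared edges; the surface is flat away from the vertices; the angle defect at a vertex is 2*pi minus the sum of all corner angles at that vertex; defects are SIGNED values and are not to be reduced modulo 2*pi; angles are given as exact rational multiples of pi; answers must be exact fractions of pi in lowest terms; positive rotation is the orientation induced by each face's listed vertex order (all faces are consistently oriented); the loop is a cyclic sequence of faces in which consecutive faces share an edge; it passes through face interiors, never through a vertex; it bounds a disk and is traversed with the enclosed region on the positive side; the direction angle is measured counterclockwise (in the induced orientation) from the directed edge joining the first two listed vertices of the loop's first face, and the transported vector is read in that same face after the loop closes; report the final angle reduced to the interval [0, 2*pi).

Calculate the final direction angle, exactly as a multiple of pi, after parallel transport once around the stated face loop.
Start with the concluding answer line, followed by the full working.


Answer: final direction angle = (5/4)*pi

enclosed vertex P4: corner angles sum to (13/6)*pi, defect = 2*pi - (13/6)*pi = -pi/6
adding the enclosed defects to the starting angle (mod 2*pi, induced orientation) gives the holonomy
final angle = (17/12)*pi - pi/6 = (5/4)*pi (mod 2*pi)


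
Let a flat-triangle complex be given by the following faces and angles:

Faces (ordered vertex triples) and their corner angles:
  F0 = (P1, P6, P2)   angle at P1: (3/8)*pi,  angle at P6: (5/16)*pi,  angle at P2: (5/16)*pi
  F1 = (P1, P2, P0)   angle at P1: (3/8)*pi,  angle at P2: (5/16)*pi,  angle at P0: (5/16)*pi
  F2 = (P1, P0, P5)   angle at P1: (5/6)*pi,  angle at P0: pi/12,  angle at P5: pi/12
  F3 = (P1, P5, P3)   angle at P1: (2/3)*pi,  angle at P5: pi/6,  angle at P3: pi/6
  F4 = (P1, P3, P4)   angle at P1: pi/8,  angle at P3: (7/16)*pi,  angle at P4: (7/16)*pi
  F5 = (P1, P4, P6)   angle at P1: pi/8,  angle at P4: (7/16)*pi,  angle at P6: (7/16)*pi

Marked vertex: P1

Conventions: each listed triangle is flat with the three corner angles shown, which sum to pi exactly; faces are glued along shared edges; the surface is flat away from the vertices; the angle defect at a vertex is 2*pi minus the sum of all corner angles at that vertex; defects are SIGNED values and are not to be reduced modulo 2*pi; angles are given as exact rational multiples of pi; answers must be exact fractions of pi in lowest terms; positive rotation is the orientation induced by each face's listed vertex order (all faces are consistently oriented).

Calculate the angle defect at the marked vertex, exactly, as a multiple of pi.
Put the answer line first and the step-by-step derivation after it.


Answer: defect(P1) = -pi/2

Sum of corner angles at P1: (5/2)*pi
defect = 2*pi - (5/2)*pi


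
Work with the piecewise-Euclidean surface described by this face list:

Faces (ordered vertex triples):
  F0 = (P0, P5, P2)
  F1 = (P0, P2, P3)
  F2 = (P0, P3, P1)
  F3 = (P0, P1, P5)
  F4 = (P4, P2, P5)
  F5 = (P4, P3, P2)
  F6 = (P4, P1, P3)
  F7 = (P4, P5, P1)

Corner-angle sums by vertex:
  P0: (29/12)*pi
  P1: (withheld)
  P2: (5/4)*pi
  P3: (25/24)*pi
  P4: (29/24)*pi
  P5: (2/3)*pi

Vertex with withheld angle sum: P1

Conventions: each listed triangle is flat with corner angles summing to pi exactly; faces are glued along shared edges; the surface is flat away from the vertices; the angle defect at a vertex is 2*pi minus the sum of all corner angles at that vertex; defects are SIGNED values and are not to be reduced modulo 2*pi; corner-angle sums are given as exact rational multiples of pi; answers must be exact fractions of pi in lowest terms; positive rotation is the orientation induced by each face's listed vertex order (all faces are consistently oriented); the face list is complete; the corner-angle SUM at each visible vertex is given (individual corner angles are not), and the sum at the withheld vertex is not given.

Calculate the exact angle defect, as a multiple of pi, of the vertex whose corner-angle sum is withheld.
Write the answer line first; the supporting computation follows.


Answer: defect(P1) = (7/12)*pi

V = 6, E = 12, F = 8; chi = V - E + F = 2
Gauss-Bonnet: total defect = 2*pi*chi = 4*pi; visible defects sum to (41/12)*pi


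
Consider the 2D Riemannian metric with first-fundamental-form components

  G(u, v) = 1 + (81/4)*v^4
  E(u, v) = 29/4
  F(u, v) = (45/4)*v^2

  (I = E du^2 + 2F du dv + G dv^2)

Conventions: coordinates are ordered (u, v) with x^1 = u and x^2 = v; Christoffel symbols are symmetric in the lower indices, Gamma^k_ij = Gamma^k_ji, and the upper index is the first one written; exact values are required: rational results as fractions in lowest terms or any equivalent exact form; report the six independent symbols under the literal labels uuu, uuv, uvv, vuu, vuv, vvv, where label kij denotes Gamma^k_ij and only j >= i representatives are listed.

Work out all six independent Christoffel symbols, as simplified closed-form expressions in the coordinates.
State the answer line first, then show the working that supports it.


Answer: Gamma_uuu = 0, Gamma_uuv = 0, Gamma_uvv = 90*v/(81*v^4 + 29), Gamma_vuu = 0, Gamma_vuv = 0, Gamma_vvv = 162*v^3/(81*v^4 + 29)

E = 29/4; F = (45/4)*v^2; G = 1 + (81/4)*v^4
Gamma^k_ij = (1/2) g^{kl} (d_i g_jl + d_j g_il - d_l g_ij), with g^inv = (1/(EG-F^2)) [[G, -F], [-F, E]]
first partials: E_u = 0, E_v = 0, F_u = 0, F_v = (45/2)*v, G_u = 0, G_v = 81*v^3
D = EG - F^2 = 29/4 + (81/4)*v^4
expanded: Gamma^u_uu = (G E_u - 2F F_u + F E_v)/(2D), Gamma^u_uv = (G E_v - F G_u)/(2D), Gamma^u_vv = (2G F_v - G G_u - F G_v)/(2D), Gamma^v_uu = (2E F_u - E E_v - F E_u)/(2D), Gamma^v_uv = (E G_u - F E_v)/(2D), Gamma^v_vv = (E G_v - 2F F_v + F G_u)/(2D); substitute and cancel common factors


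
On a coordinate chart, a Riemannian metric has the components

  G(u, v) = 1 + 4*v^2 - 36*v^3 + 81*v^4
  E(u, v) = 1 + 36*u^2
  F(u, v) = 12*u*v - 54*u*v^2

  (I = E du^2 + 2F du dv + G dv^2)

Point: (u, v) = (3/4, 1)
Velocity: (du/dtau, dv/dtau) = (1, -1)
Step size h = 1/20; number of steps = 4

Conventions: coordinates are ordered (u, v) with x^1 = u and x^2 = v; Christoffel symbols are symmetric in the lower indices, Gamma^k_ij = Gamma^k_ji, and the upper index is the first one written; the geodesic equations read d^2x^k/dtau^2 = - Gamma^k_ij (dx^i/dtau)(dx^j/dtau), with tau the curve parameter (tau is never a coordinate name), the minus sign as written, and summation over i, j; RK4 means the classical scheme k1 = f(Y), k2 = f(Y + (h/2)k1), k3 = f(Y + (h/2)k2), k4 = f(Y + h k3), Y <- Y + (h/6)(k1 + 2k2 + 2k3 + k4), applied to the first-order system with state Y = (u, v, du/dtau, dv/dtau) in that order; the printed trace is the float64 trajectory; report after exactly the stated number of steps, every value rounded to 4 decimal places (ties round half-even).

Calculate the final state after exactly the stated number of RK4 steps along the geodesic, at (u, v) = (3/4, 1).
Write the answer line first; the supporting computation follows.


Answer: u = 0.9663, v = 0.7805, du/dtau = 1.1765, dv/dtau = -1.1843

f(Y) = (du/dtau, dv/dtau, -Gamma^u_ij Y'^i Y'^j, -Gamma^v_ij Y'^i Y'^j) with the Gammas evaluated at the stage position; h = 0.050000; intermediate values shown to 6 dp
step 0: u = 0.7500, v = 1.0000, du/dtau = 1.0000, dv/dtau = -1.0000
step 1:
  k1: at (u, v) = (0.750000, 1.000000), (du/dtau, dv/dtau) = (1.000000, -1.000000); Gamma_uuu = 0.384342, Gamma_uuv = 0.000000, Gamma_uvv = -1.024911, Gamma_vuu = -0.597865, Gamma_vuv = 0.000000, Gamma_vvv = 1.594306; k1 = (1.000000, -1.000000, 0.640569, -0.996441)
  k2: at (u, v) = (0.775000, 0.975000), (du/dtau, dv/dtau) = (1.016014, -1.024911); Gamma_uuu = 0.421089, Gamma_uuv = 0.000000, Gamma_uvv = -1.091322, Gamma_vuu = -0.598184, Gamma_vuv = 0.000000, Gamma_vvv = 1.550294; k2 = (1.016014, -1.024911, 0.711688, -1.010998)
  k3: at (u, v) = (0.775400, 0.974377), (du/dtau, dv/dtau) = (1.017792, -1.025275); Gamma_uuu = 0.421978, Gamma_uuv = 0.000000, Gamma_uvv = -1.092838, Gamma_vuu = -0.598260, Gamma_vuv = 0.000000, Gamma_vvv = 1.549372; k3 = (1.017792, -1.025275, 0.711652, -1.008944)
  k4: at (u, v) = (0.800890, 0.948736), (du/dtau, dv/dtau) = (1.035583, -1.050447); Gamma_uuu = 0.460768, Gamma_uuv = 0.000000, Gamma_uvv = -1.157853, Gamma_vuu = -0.594827, Gamma_vuv = 0.000000, Gamma_vvv = 1.494725; k4 = (1.035583, -1.050447, 0.783478, -1.011428)
  Y <- Y + (h/6)(k1 + 2k2 + 2k3 + k4): u = 0.8009, v = 0.9487, du/dtau = 1.0356, dv/dtau = -1.0504
step 2:
  k1: at (u, v) = (0.800860, 0.948743), (du/dtau, dv/dtau) = (1.035589, -1.050398); Gamma_uuu = 0.460754, Gamma_uuv = 0.000000, Gamma_uvv = -1.157827, Gamma_vuu = -0.594841, Gamma_vuv = 0.000000, Gamma_vvv = 1.494773; k1 = (1.035589, -1.050398, 0.783339, -1.011302)
  k2: at (u, v) = (0.826750, 0.922483), (du/dtau, dv/dtau) = (1.055173, -1.075681); Gamma_uuu = 0.501002, Gamma_uuv = 0.000000, Gamma_uvv = -1.219497, Gamma_vuu = -0.587185, Gamma_vuv = 0.000000, Gamma_vvv = 1.429277; k2 = (1.055173, -1.075681, 0.853255, -1.000034)
  k3: at (u, v) = (0.827239, 0.921851), (du/dtau, dv/dtau) = (1.056921, -1.075399); Gamma_uuu = 0.501958, Gamma_uuv = 0.000000, Gamma_uvv = -1.220873, Gamma_vuu = -0.587024, Gamma_vuv = 0.000000, Gamma_vvv = 1.427773; k3 = (1.056921, -1.075399, 0.851190, -0.995440)
  k4: at (u, v) = (0.853706, 0.894973), (du/dtau, dv/dtau) = (1.078149, -1.100170); Gamma_uuu = 0.542982, Gamma_uuv = 0.000000, Gamma_uvv = -1.276868, Gamma_vuu = -0.574424, Gamma_vuv = 0.000000, Gamma_vvv = 1.350807; k4 = (1.078149, -1.100170, 0.914323, -0.967269)
  Y <- Y + (h/6)(k1 + 2k2 + 2k3 + k4): u = 0.8537, v = 0.8950, du/dtau = 1.0781, dv/dtau = -1.1001
step 3:
  k1: at (u, v) = (0.853676, 0.894970), (du/dtau, dv/dtau) = (1.078144, -1.100144); Gamma_uuu = 0.542984, Gamma_uuv = 0.000000, Gamma_uvv = -1.276870, Gamma_vuu = -0.574443, Gamma_vuv = 0.000000, Gamma_vvv = 1.350847; k1 = (1.078144, -1.100144, 0.914255, -0.967223)
  k2: at (u, v) = (0.880630, 0.867467), (du/dtau, dv/dtau) = (1.101000, -1.124325); Gamma_uuu = 0.583894, Gamma_uuv = 0.000000, Gamma_uvv = -1.324894, Gamma_vuu = -0.556684, Gamma_vuv = 0.000000, Gamma_vvv = 1.263154; k2 = (1.101000, -1.124325, 0.967009, -0.921947)
  k3: at (u, v) = (0.881201, 0.866862), (du/dtau, dv/dtau) = (1.102319, -1.123193); Gamma_uuu = 0.584774, Gamma_uuv = 0.000000, Gamma_uvv = -1.325832, Gamma_vuu = -0.556252, Gamma_vuv = 0.000000, Gamma_vvv = 1.261166; k3 = (1.102319, -1.123193, 0.962055, -0.915131)
  k4: at (u, v) = (0.908792, 0.838811), (du/dtau, dv/dtau) = (1.126247, -1.145901); Gamma_uuu = 0.624364, Gamma_uuv = 0.000000, Gamma_uvv = -1.363048, Gamma_vuu = -0.532996, Gamma_vuv = 0.000000, Gamma_vvv = 1.163583; k4 = (1.126247, -1.145901, 0.997839, -0.851818)
  Y <- Y + (h/6)(k1 + 2k2 + 2k3 + k4): u = 0.9088, v = 0.8388, du/dtau = 1.1262, dv/dtau = -1.1459
step 4:
  k1: at (u, v) = (0.908768, 0.838795), (du/dtau, dv/dtau) = (1.126229, -1.145921); Gamma_uuu = 0.624389, Gamma_uuv = 0.000000, Gamma_uvv = -1.363074, Gamma_vuu = -0.533008, Gamma_vuv = 0.000000, Gamma_vvv = 1.163583; k1 = (1.126229, -1.145921, 0.997928, -0.851878)
  k2: at (u, v) = (0.936924, 0.810147), (du/dtau, dv/dtau) = (1.151177, -1.167218); Gamma_uuu = 0.661644, Gamma_uuv = 0.000000, Gamma_uvv = -1.387539, Gamma_vuu = -0.504541, Gamma_vuv = 0.000000, Gamma_vvv = 1.058077; k2 = (1.151177, -1.167218, 1.013561, -0.772898)
  k3: at (u, v) = (0.937547, 0.809614), (du/dtau, dv/dtau) = (1.151568, -1.165243); Gamma_uuu = 0.662283, Gamma_uuv = 0.000000, Gamma_uvv = -1.387821, Gamma_vuu = -0.503904, Gamma_vuv = 0.000000, Gamma_vvv = 1.055936; k3 = (1.151568, -1.165243, 1.006111, -0.765509)
  k4: at (u, v) = (0.966346, 0.780533), (du/dtau, dv/dtau) = (1.176535, -1.184196); Gamma_uuu = 0.695771, Gamma_uuv = 0.000000, Gamma_uvv = -1.397291, Gamma_vuu = -0.470643, Gamma_vuv = 0.000000, Gamma_vvv = 0.945175; k4 = (1.176535, -1.184196, 0.996341, -0.673959)
  Y <- Y + (h/6)(k1 + 2k2 + 2k3 + k4): u = 0.9663, v = 0.7805, du/dtau = 1.1765, dv/dtau = -1.1843


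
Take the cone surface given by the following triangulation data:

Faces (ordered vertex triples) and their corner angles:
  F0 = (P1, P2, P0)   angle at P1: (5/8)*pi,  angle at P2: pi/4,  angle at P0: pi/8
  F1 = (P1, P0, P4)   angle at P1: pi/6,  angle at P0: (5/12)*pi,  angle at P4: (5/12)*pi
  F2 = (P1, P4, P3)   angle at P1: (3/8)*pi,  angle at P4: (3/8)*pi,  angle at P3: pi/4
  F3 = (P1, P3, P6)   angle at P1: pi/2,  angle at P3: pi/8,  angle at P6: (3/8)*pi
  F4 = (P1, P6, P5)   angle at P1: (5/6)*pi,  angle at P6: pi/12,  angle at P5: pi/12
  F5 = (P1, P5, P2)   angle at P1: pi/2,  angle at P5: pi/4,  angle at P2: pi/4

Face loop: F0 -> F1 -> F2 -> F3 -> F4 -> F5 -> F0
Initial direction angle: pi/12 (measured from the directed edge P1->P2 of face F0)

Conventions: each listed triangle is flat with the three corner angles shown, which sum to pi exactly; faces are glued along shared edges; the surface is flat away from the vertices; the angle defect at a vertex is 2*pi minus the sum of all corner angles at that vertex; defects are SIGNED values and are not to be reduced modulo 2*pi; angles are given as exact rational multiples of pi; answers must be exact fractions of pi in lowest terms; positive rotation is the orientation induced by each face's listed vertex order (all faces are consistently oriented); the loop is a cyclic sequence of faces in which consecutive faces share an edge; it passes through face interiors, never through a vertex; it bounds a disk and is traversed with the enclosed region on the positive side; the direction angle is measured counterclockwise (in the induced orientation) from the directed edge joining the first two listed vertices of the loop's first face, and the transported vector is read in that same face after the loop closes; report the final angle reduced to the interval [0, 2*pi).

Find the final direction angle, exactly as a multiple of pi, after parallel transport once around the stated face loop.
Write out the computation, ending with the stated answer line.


enclosed vertex P1: corner angles sum to 3*pi, defect = 2*pi - 3*pi = -pi
holonomy = initial angle + sum of enclosed defects (mod 2*pi), positive in the induced orientation
final angle = pi/12 - pi = (13/12)*pi (mod 2*pi)

Answer: final direction angle = (13/12)*pi
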